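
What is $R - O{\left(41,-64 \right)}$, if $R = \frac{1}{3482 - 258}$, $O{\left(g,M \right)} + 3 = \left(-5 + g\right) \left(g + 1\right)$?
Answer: $- \frac{4865015}{3224} \approx -1509.0$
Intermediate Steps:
$O{\left(g,M \right)} = -3 + \left(1 + g\right) \left(-5 + g\right)$ ($O{\left(g,M \right)} = -3 + \left(-5 + g\right) \left(g + 1\right) = -3 + \left(-5 + g\right) \left(1 + g\right) = -3 + \left(1 + g\right) \left(-5 + g\right)$)
$R = \frac{1}{3224} \approx 0.00031017$
$R - O{\left(41,-64 \right)} = \frac{1}{3224} - \left(-8 + 41^{2} - 164\right) = \frac{1}{3224} - \left(-8 + 1681 - 164\right) = \frac{1}{3224} - 1509 = - \frac{4865015}{3224}$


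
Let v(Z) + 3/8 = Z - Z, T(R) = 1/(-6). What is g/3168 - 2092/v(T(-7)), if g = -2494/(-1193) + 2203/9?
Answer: 189759970817/34014816 ≈ 5578.7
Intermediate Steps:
T(R) = -⅙
v(Z) = -3/8 (v(Z) = -3/8 + (Z - Z) = -3/8 + 0 = -3/8)
g = 2650625/10737 (g = -2494*(-1/1193) + 2203*(⅑) = 2494/1193 + 2203/9 = 2650625/10737 ≈ 246.87)
g/3168 - 2092/v(T(-7)) = (2650625/10737)/3168 - 2092/(-3/8) = (2650625/10737)*(1/3168) - 2092*(-8/3) = 2650625/34014816 + 16736/3 = 189759970817/34014816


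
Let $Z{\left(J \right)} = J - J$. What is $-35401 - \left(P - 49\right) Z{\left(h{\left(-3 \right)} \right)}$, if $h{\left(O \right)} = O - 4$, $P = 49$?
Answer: $-35401$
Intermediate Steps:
$h{\left(O \right)} = -4 + O$
$Z{\left(J \right)} = 0$
$-35401 - \left(P - 49\right) Z{\left(h{\left(-3 \right)} \right)} = -35401 - \left(49 - 49\right) 0 = -35401 - 0 \cdot 0 = -35401 - 0 = -35401 + 0 = -35401$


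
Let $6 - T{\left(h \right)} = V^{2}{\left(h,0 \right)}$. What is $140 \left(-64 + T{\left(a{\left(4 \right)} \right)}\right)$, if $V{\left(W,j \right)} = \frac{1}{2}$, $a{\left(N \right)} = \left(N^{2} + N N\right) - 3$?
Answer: $-8155$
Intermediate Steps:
$a{\left(N \right)} = -3 + 2 N^{2}$ ($a{\left(N \right)} = \left(N^{2} + N^{2}\right) - 3 = 2 N^{2} - 3 = -3 + 2 N^{2}$)
$V{\left(W,j \right)} = \frac{1}{2}$
$T{\left(h \right)} = \frac{23}{4}$ ($T{\left(h \right)} = 6 - \left(\frac{1}{2}\right)^{2} = 6 - \frac{1}{4} = \frac{23}{4}$)
$140 \left(-64 + T{\left(a{\left(4 \right)} \right)}\right) = 140 \left(-64 + \frac{23}{4}\right) = 140 \left(- \frac{233}{4}\right) = -8155$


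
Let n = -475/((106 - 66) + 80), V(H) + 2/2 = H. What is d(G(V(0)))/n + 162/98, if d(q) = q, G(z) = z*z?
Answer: 6519/4655 ≈ 1.4004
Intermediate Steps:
V(H) = -1 + H
G(z) = z²
n = -95/24 (n = -475/(40 + 80) = -475/120 = -475*1/120 = -95/24 ≈ -3.9583)
d(G(V(0)))/n + 162/98 = (-1 + 0)²/(-95/24) + 162/98 = (-1)²*(-24/95) + 162*(1/98) = 1*(-24/95) + 81/49 = -24/95 + 81/49 = 6519/4655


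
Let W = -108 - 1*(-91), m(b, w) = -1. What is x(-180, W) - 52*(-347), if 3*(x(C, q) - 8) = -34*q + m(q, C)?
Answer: 54733/3 ≈ 18244.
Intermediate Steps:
W = -17 (W = -108 + 91 = -17)
x(C, q) = 23/3 - 34*q/3 (x(C, q) = 8 + (-34*q - 1)/3 = 8 + (-1 - 34*q)/3 = 8 + (-1/3 - 34*q/3) = 23/3 - 34*q/3)
x(-180, W) - 52*(-347) = (23/3 - 34/3*(-17)) - 52*(-347) = (23/3 + 578/3) + 18044 = 601/3 + 18044 = 54733/3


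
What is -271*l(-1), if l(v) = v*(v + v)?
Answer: -542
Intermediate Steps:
l(v) = 2*v² (l(v) = v*(2*v) = 2*v²)
-271*l(-1) = -542*(-1)² = -542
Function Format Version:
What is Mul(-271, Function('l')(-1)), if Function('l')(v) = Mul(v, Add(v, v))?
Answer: -542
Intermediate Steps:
Function('l')(v) = Mul(2, Pow(v, 2)) (Function('l')(v) = Mul(v, Mul(2, v)) = Mul(2, Pow(v, 2)))
Mul(-271, Function('l')(-1)) = Mul(-271, Mul(2, Pow(-1, 2))) = Mul(-271, Mul(2, 1)) = Mul(-271, 2) = -542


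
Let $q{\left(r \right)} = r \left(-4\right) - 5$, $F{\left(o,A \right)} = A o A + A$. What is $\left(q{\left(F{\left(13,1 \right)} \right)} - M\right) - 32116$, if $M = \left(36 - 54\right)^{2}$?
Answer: $-32501$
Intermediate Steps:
$F{\left(o,A \right)} = A + o A^{2}$ ($F{\left(o,A \right)} = o A^{2} + A = A + o A^{2}$)
$q{\left(r \right)} = -5 - 4 r$ ($q{\left(r \right)} = - 4 r - 5 = -5 - 4 r$)
$M = 324$ ($M = \left(-18\right)^{2} = 324$)
$\left(q{\left(F{\left(13,1 \right)} \right)} - M\right) - 32116 = \left(\left(-5 - 4 \cdot 1 \left(1 + 1 \cdot 13\right)\right) - 324\right) - 32116 = \left(\left(-5 - 4 \cdot 1 \left(1 + 13\right)\right) - 324\right) - 32116 = \left(\left(-5 - 4 \cdot 1 \cdot 14\right) - 324\right) - 32116 = \left(\left(-5 - 56\right) - 324\right) - 32116 = \left(-61 - 324\right) - 32116 = -385 - 32116 = -32501$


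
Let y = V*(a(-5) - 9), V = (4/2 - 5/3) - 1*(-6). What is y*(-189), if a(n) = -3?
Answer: 14364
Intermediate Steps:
V = 19/3 (V = (4*(½) - 5*⅓) + 6 = (2 - 5/3) + 6 = ⅓ + 6 = 19/3 ≈ 6.3333)
y = -76 (y = 19*(-3 - 9)/3 = (19/3)*(-12) = -76)
y*(-189) = -76*(-189) = 14364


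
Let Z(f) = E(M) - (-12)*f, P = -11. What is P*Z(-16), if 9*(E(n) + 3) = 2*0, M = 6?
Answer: 2145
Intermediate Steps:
E(n) = -3 (E(n) = -3 + (2*0)/9 = -3 + (⅑)*0 = -3 + 0 = -3)
Z(f) = -3 + 12*f (Z(f) = -3 - (-12)*f = -3 + 12*f)
P*Z(-16) = -11*(-3 + 12*(-16)) = -11*(-3 - 192) = -11*(-195) = 2145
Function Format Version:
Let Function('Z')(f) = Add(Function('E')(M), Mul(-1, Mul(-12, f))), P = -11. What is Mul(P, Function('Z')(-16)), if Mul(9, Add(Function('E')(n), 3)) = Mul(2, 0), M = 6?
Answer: 2145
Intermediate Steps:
Function('E')(n) = -3 (Function('E')(n) = Add(-3, Mul(Rational(1, 9), Mul(2, 0))) = Add(-3, Mul(Rational(1, 9), 0)) = Add(-3, 0) = -3)
Function('Z')(f) = Add(-3, Mul(12, f)) (Function('Z')(f) = Add(-3, Mul(-1, Mul(-12, f))) = Add(-3, Mul(12, f)))
Mul(P, Function('Z')(-16)) = Mul(-11, Add(-3, Mul(12, -16))) = Mul(-11, Add(-3, -192)) = Mul(-11, -195) = 2145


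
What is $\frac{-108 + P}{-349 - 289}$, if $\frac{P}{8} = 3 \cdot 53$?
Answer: $- \frac{582}{319} \approx -1.8245$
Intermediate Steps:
$P = 1272$ ($P = 8 \cdot 3 \cdot 53 = 8 \cdot 159 = 1272$)
$\frac{-108 + P}{-349 - 289} = \frac{-108 + 1272}{-349 - 289} = \frac{1164}{-638} = 1164 \left(- \frac{1}{638}\right) = - \frac{582}{319}$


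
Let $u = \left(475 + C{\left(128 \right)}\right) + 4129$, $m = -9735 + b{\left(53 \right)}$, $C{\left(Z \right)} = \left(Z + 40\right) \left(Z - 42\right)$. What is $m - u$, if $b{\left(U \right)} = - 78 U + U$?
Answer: $-32868$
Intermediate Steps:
$C{\left(Z \right)} = \left(-42 + Z\right) \left(40 + Z\right)$ ($C{\left(Z \right)} = \left(40 + Z\right) \left(-42 + Z\right) = \left(-42 + Z\right) \left(40 + Z\right)$)
$b{\left(U \right)} = - 77 U$
$m = -13816$ ($m = -9735 - 4081 = -13816$)
$u = 19052$ ($u = \left(475 - \left(1936 - 16384\right)\right) + 4129 = \left(475 - -14448\right) + 4129 = \left(475 + 14448\right) + 4129 = 14923 + 4129 = 19052$)
$m - u = -13816 - 19052 = -32868$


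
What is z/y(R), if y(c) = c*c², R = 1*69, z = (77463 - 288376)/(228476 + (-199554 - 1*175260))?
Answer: 210913/48073350042 ≈ 4.3873e-6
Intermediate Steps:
z = 210913/146338 (z = -210913/(228476 + (-199554 - 175260)) = -210913/(228476 - 374814) = -210913/(-146338) = -210913*(-1/146338) = 210913/146338 ≈ 1.4413)
R = 69
y(c) = c³
z/y(R) = 210913/(146338*(69³)) = (210913/146338)/328509 = (210913/146338)*(1/328509) = 210913/48073350042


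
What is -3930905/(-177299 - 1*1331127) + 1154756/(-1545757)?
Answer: 4334359946029/2331660048482 ≈ 1.8589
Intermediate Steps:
-3930905/(-177299 - 1*1331127) + 1154756/(-1545757) = -3930905/(-177299 - 1331127) + 1154756*(-1/1545757) = -3930905/(-1508426) - 1154756/1545757 = -3930905*(-1/1508426) - 1154756/1545757 = 3930905/1508426 - 1154756/1545757 = 4334359946029/2331660048482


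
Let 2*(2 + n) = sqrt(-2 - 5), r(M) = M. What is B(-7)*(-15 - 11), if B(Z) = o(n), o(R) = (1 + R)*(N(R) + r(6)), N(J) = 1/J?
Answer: 26*(I + 17*sqrt(7))/(sqrt(7) + 4*I) ≈ 139.04 - 200.39*I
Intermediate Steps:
n = -2 + I*sqrt(7)/2 (n = -2 + sqrt(-2 - 5)/2 = -2 + sqrt(-7)/2 = -2 + (I*sqrt(7))/2 = -2 + I*sqrt(7)/2 ≈ -2.0 + 1.3229*I)
o(R) = (1 + R)*(6 + 1/R) (o(R) = (1 + R)*(1/R + 6) = (1 + R)*(6 + 1/R))
B(Z) = -5 + 1/(-2 + I*sqrt(7)/2) + 3*I*sqrt(7) (B(Z) = 7 + 1/(-2 + I*sqrt(7)/2) + 6*(-2 + I*sqrt(7)/2) = 7 + 1/(-2 + I*sqrt(7)/2) + (-12 + 3*I*sqrt(7)) = -5 + 1/(-2 + I*sqrt(7)/2) + 3*I*sqrt(7))
B(-7)*(-15 - 11) = ((-I - 17*sqrt(7))/(sqrt(7) + 4*I))*(-15 - 11) = ((-I - 17*sqrt(7))/(sqrt(7) + 4*I))*(-26) = -26*(-I - 17*sqrt(7))/(sqrt(7) + 4*I)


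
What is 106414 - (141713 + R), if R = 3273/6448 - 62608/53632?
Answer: -95365949397/2701712 ≈ -35298.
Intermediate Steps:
R = -1782491/2701712 (R = 3273*(1/6448) - 62608*1/53632 = 3273/6448 - 3913/3352 = -1782491/2701712 ≈ -0.65976)
106414 - (141713 + R) = 106414 - (141713 - 1782491/2701712) = 106414 - 1*382865930165/2701712 = 106414 - 382865930165/2701712 = -95365949397/2701712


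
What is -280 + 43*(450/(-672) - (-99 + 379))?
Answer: -1383065/112 ≈ -12349.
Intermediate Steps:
-280 + 43*(450/(-672) - (-99 + 379)) = -280 + 43*(450*(-1/672) - 1*280) = -280 + 43*(-75/112 - 280) = -280 + 43*(-31435/112) = -280 - 1351705/112 = -1383065/112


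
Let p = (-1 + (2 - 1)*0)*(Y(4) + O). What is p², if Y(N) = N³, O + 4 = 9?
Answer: 4761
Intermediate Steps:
O = 5 (O = -4 + 9 = 5)
p = -69 (p = (-1 + (2 - 1)*0)*(4³ + 5) = (-1 + 1*0)*(64 + 5) = (-1 + 0)*69 = -1*69 = -69)
p² = (-69)² = 4761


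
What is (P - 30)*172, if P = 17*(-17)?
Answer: -54868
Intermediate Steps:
P = -289
(P - 30)*172 = (-289 - 30)*172 = -319*172 = -54868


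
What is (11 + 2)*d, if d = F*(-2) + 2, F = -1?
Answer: 52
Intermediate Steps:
d = 4 (d = -1*(-2) + 2 = 2 + 2 = 4)
(11 + 2)*d = (11 + 2)*4 = 13*4 = 52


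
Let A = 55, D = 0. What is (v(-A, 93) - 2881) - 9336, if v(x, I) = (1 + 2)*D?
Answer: -12217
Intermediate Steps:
v(x, I) = 0 (v(x, I) = (1 + 2)*0 = 3*0 = 0)
(v(-A, 93) - 2881) - 9336 = (0 - 2881) - 9336 = -2881 - 9336 = -12217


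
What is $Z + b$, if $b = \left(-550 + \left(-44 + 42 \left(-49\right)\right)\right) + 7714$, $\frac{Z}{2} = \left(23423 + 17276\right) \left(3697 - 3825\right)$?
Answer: $-10413882$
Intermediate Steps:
$Z = -10418944$ ($Z = 2 \left(23423 + 17276\right) \left(3697 - 3825\right) = 2 \cdot 40699 \left(-128\right) = 2 \left(-5209472\right) = -10418944$)
$b = 5062$ ($b = \left(-550 - 2102\right) + 7714 = -2652 + 7714 = 5062$)
$Z + b = -10418944 + 5062 = -10413882$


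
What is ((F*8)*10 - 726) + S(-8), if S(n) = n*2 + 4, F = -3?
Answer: -978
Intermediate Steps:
S(n) = 4 + 2*n (S(n) = 2*n + 4 = 4 + 2*n)
((F*8)*10 - 726) + S(-8) = (-3*8*10 - 726) + (4 + 2*(-8)) = (-24*10 - 726) + (4 - 16) = (-240 - 726) - 12 = -966 - 12 = -978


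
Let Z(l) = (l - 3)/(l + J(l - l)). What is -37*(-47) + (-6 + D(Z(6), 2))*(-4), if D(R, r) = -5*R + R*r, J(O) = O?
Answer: 1769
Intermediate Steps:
Z(l) = (-3 + l)/l (Z(l) = (l - 3)/(l + (l - l)) = (-3 + l)/(l + 0) = (-3 + l)/l)
-37*(-47) + (-6 + D(Z(6), 2))*(-4) = -37*(-47) + (-6 + ((-3 + 6)/6)*(-5 + 2))*(-4) = 1739 + (-6 + ((⅙)*3)*(-3))*(-4) = 1739 + (-6 + (½)*(-3))*(-4) = 1739 + (-6 - 3/2)*(-4) = 1739 - 15/2*(-4) = 1739 + 30 = 1769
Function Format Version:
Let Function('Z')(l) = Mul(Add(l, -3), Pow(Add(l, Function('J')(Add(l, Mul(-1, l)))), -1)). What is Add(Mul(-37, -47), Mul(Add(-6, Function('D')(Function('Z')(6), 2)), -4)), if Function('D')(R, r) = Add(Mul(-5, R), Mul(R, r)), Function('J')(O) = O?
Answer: 1769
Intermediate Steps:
Function('Z')(l) = Mul(Pow(l, -1), Add(-3, l)) (Function('Z')(l) = Mul(Add(l, -3), Pow(Add(l, Add(l, Mul(-1, l))), -1)) = Mul(Add(-3, l), Pow(Add(l, 0), -1)) = Mul(Add(-3, l), Pow(l, -1)) = Mul(Pow(l, -1), Add(-3, l)))
Add(Mul(-37, -47), Mul(Add(-6, Function('D')(Function('Z')(6), 2)), -4)) = Add(Mul(-37, -47), Mul(Add(-6, Mul(Mul(Pow(6, -1), Add(-3, 6)), Add(-5, 2))), -4)) = Add(1739, Mul(Add(-6, Mul(Mul(Rational(1, 6), 3), -3)), -4)) = Add(1739, Mul(Add(-6, Mul(Rational(1, 2), -3)), -4)) = Add(1739, Mul(Add(-6, Rational(-3, 2)), -4)) = Add(1739, Mul(Rational(-15, 2), -4)) = Add(1739, 30) = 1769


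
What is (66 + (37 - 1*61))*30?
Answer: 1260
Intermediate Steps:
(66 + (37 - 1*61))*30 = (66 + (37 - 61))*30 = (66 - 24)*30 = 42*30 = 1260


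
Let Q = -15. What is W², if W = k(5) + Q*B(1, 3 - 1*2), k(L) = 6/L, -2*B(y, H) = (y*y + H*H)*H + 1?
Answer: 56169/100 ≈ 561.69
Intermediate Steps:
B(y, H) = -½ - H*(H² + y²)/2 (B(y, H) = -((y*y + H*H)*H + 1)/2 = -((y² + H²)*H + 1)/2 = -((H² + y²)*H + 1)/2 = -(H*(H² + y²) + 1)/2 = -(1 + H*(H² + y²))/2 = -½ - H*(H² + y²)/2)
W = 237/10 (W = 6/5 - 15*(-½ - (3 - 1*2)³/2 - ½*(3 - 1*2)*1²) = 6*(⅕) - 15*(-½ - (3 - 2)³/2 - ½*(3 - 2)*1) = 6/5 - 15*(-½ - ½*1³ - ½*1*1) = 6/5 - 15*(-½ - ½*1 - ½) = 6/5 - 15*(-½ - ½ - ½) = 6/5 - 15*(-3/2) = 6/5 + 45/2 = 237/10 ≈ 23.700)
W² = (237/10)² = 56169/100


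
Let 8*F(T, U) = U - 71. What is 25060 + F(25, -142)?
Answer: 200267/8 ≈ 25033.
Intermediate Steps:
F(T, U) = -71/8 + U/8 (F(T, U) = (U - 71)/8 = (-71 + U)/8 = -71/8 + U/8)
25060 + F(25, -142) = 25060 + (-71/8 + (⅛)*(-142)) = 25060 + (-71/8 - 71/4) = 25060 - 213/8 = 200267/8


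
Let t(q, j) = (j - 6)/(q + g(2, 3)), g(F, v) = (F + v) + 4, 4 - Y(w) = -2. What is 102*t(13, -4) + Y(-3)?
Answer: -444/11 ≈ -40.364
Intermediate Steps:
Y(w) = 6 (Y(w) = 4 - 1*(-2) = 4 + 2 = 6)
g(F, v) = 4 + F + v
t(q, j) = (-6 + j)/(9 + q) (t(q, j) = (j - 6)/(q + (4 + 2 + 3)) = (-6 + j)/(q + 9) = (-6 + j)/(9 + q))
102*t(13, -4) + Y(-3) = 102*((-6 - 4)/(9 + 13)) + 6 = 102*(-10/22) + 6 = 102*((1/22)*(-10)) + 6 = 102*(-5/11) + 6 = -510/11 + 6 = -444/11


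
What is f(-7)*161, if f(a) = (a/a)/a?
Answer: -23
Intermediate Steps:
f(a) = 1/a
f(-7)*161 = 161/(-7) = -⅐*161 = -23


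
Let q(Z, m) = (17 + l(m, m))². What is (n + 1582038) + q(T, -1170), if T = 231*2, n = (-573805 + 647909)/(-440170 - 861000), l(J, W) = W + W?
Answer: 4540020857643/650585 ≈ 6.9784e+6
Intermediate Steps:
l(J, W) = 2*W
n = -37052/650585 (n = 74104/(-1301170) = 74104*(-1/1301170) = -37052/650585 ≈ -0.056952)
T = 462
q(Z, m) = (17 + 2*m)²
(n + 1582038) + q(T, -1170) = (-37052/650585 + 1582038) + (17 + 2*(-1170))² = 1029250155178/650585 + (17 - 2340)² = 1029250155178/650585 + (-2323)² = 1029250155178/650585 + 5396329 = 4540020857643/650585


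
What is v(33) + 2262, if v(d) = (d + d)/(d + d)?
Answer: 2263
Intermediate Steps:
v(d) = 1 (v(d) = (2*d)/((2*d)) = (2*d)*(1/(2*d)) = 1)
v(33) + 2262 = 1 + 2262 = 2263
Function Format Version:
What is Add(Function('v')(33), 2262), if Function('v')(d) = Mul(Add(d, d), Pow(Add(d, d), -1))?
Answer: 2263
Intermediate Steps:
Function('v')(d) = 1 (Function('v')(d) = Mul(Mul(2, d), Pow(Mul(2, d), -1)) = Mul(Mul(2, d), Mul(Rational(1, 2), Pow(d, -1))) = 1)
Add(Function('v')(33), 2262) = Add(1, 2262) = 2263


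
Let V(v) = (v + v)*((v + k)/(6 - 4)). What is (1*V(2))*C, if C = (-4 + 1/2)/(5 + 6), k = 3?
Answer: -35/11 ≈ -3.1818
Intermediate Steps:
C = -7/22 (C = (-4 + 1/2)/11 = -7/2*1/11 = -7/22 ≈ -0.31818)
V(v) = 2*v*(3/2 + v/2) (V(v) = (v + v)*((v + 3)/(6 - 4)) = (2*v)*((3 + v)/2) = (2*v)*((3 + v)*(1/2)) = (2*v)*(3/2 + v/2) = 2*v*(3/2 + v/2))
(1*V(2))*C = (1*(2*(3 + 2)))*(-7/22) = (1*(2*5))*(-7/22) = (1*10)*(-7/22) = 10*(-7/22) = -35/11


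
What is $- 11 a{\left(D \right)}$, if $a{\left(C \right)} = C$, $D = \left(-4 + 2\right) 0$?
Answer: $0$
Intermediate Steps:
$D = 0$ ($D = \left(-2\right) 0 = 0$)
$- 11 a{\left(D \right)} = \left(-11\right) 0 = 0$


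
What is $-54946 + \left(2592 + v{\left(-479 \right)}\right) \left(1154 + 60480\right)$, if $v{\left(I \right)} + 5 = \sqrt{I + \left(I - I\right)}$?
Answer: $159392212 + 61634 i \sqrt{479} \approx 1.5939 \cdot 10^{8} + 1.3489 \cdot 10^{6} i$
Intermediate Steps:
$v{\left(I \right)} = -5 + \sqrt{I}$ ($v{\left(I \right)} = -5 + \sqrt{I + \left(I - I\right)} = -5 + \sqrt{I + 0} = -5 + \sqrt{I}$)
$-54946 + \left(2592 + v{\left(-479 \right)}\right) \left(1154 + 60480\right) = -54946 + \left(2592 - \left(5 - \sqrt{-479}\right)\right) \left(1154 + 60480\right) = -54946 + \left(2592 - \left(5 - i \sqrt{479}\right)\right) 61634 = -54946 + \left(2587 + i \sqrt{479}\right) 61634 = -54946 + \left(159447158 + 61634 i \sqrt{479}\right) = 159392212 + 61634 i \sqrt{479}$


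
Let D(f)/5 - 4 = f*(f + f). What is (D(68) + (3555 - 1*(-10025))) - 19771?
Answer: 40069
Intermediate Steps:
D(f) = 20 + 10*f² (D(f) = 20 + 5*(f*(f + f)) = 20 + 5*(f*(2*f)) = 20 + 5*(2*f²) = 20 + 10*f²)
(D(68) + (3555 - 1*(-10025))) - 19771 = ((20 + 10*68²) + (3555 - 1*(-10025))) - 19771 = ((20 + 10*4624) + (3555 + 10025)) - 19771 = ((20 + 46240) + 13580) - 19771 = (46260 + 13580) - 19771 = 59840 - 19771 = 40069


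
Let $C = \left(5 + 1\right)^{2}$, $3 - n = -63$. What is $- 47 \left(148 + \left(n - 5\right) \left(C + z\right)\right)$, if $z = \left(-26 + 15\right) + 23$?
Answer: $-144572$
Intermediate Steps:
$n = 66$ ($n = 3 - -63 = 3 + 63 = 66$)
$C = 36$ ($C = 6^{2} = 36$)
$z = 12$ ($z = -11 + 23 = 12$)
$- 47 \left(148 + \left(n - 5\right) \left(C + z\right)\right) = - 47 \left(148 + \left(66 - 5\right) \left(36 + 12\right)\right) = - 47 \left(148 + \left(66 - 5\right) 48\right) = - 47 \left(148 + 61 \cdot 48\right) = - 47 \left(148 + 2928\right) = \left(-47\right) 3076 = -144572$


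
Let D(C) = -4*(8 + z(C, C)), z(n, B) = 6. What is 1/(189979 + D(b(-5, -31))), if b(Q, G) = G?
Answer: 1/189923 ≈ 5.2653e-6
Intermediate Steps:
D(C) = -56 (D(C) = -4*(8 + 6) = -4*14 = -56)
1/(189979 + D(b(-5, -31))) = 1/(189979 - 56) = 1/189923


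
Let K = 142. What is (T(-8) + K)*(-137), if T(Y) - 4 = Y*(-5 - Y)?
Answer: -16714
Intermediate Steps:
T(Y) = 4 + Y*(-5 - Y)
(T(-8) + K)*(-137) = ((4 - 1*(-8)² - 5*(-8)) + 142)*(-137) = ((4 - 1*64 + 40) + 142)*(-137) = ((4 - 64 + 40) + 142)*(-137) = (-20 + 142)*(-137) = 122*(-137) = -16714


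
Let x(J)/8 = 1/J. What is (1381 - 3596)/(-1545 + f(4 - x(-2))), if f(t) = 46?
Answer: 2215/1499 ≈ 1.4777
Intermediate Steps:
x(J) = 8/J
(1381 - 3596)/(-1545 + f(4 - x(-2))) = (1381 - 3596)/(-1545 + 46) = -2215/(-1499) = -2215*(-1/1499) = 2215/1499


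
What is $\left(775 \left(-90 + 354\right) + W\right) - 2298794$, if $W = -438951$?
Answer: $-2533145$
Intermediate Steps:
$\left(775 \left(-90 + 354\right) + W\right) - 2298794 = \left(775 \left(-90 + 354\right) - 438951\right) - 2298794 = \left(775 \cdot 264 - 438951\right) - 2298794 = \left(204600 - 438951\right) - 2298794 = -234351 - 2298794 = -2533145$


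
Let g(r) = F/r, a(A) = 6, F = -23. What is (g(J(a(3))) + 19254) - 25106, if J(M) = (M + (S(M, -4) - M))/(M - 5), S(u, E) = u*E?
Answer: -140425/24 ≈ -5851.0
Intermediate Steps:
S(u, E) = E*u
J(M) = -4*M/(-5 + M) (J(M) = (M + (-4*M - M))/(M - 5) = (M - 5*M)/(-5 + M) = (-4*M)/(-5 + M) = -4*M/(-5 + M))
g(r) = -23/r
(g(J(a(3))) + 19254) - 25106 = (-23/((-4*6/(-5 + 6))) + 19254) - 25106 = (-23/((-4*6/1)) + 19254) - 25106 = (-23/((-4*6*1)) + 19254) - 25106 = (-23/(-24) + 19254) - 25106 = (-23*(-1/24) + 19254) - 25106 = (23/24 + 19254) - 25106 = 462119/24 - 25106 = -140425/24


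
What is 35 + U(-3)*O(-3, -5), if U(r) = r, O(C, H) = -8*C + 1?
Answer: -40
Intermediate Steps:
O(C, H) = 1 - 8*C
35 + U(-3)*O(-3, -5) = 35 - 3*(1 - 8*(-3)) = 35 - 3*(1 + 24) = 35 - 3*25 = 35 - 75 = -40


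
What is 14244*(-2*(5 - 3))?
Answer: -56976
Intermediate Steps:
14244*(-2*(5 - 3)) = 14244*(-2*2) = 14244*(-4) = -56976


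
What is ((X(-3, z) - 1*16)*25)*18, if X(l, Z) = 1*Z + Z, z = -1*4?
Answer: -10800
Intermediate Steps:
z = -4
X(l, Z) = 2*Z (X(l, Z) = Z + Z = 2*Z)
((X(-3, z) - 1*16)*25)*18 = ((2*(-4) - 1*16)*25)*18 = ((-8 - 16)*25)*18 = -24*25*18 = -600*18 = -10800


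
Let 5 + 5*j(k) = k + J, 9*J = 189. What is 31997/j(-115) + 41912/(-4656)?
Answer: -31209977/19206 ≈ -1625.0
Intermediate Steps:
J = 21 (J = (⅑)*189 = 21)
j(k) = 16/5 + k/5 (j(k) = -1 + (k + 21)/5 = -1 + (21 + k)/5 = -1 + (21/5 + k/5) = 16/5 + k/5)
31997/j(-115) + 41912/(-4656) = 31997/(16/5 + (⅕)*(-115)) + 41912/(-4656) = 31997/(16/5 - 23) + 41912*(-1/4656) = 31997/(-99/5) - 5239/582 = 31997*(-5/99) - 5239/582 = -159985/99 - 5239/582 = -31209977/19206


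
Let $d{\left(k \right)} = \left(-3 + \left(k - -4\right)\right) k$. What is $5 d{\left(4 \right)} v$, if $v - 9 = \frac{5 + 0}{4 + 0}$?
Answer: $1025$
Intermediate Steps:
$d{\left(k \right)} = k \left(1 + k\right)$ ($d{\left(k \right)} = \left(-3 + \left(k + 4\right)\right) k = \left(-3 + \left(4 + k\right)\right) k = \left(1 + k\right) k = k \left(1 + k\right)$)
$v = \frac{41}{4}$ ($v = 9 + \frac{5 + 0}{4 + 0} = 9 + \frac{5}{4} = \frac{41}{4} \approx 10.25$)
$5 d{\left(4 \right)} v = 5 \cdot 4 \left(1 + 4\right) \frac{41}{4} = 5 \cdot 4 \cdot 5 \cdot \frac{41}{4} = 5 \cdot 20 \cdot \frac{41}{4} = 100 \cdot \frac{41}{4} = 1025$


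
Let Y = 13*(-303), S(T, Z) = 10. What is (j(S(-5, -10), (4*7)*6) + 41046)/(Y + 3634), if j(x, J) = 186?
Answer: -41232/305 ≈ -135.19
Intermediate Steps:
Y = -3939
(j(S(-5, -10), (4*7)*6) + 41046)/(Y + 3634) = (186 + 41046)/(-3939 + 3634) = 41232/(-305) = 41232*(-1/305) = -41232/305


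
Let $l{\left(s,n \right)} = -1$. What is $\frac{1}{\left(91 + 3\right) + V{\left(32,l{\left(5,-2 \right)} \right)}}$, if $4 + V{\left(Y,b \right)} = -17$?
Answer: $\frac{1}{73} \approx 0.013699$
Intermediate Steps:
$V{\left(Y,b \right)} = -21$ ($V{\left(Y,b \right)} = -4 - 17 = -21$)
$\frac{1}{\left(91 + 3\right) + V{\left(32,l{\left(5,-2 \right)} \right)}} = \frac{1}{\left(91 + 3\right) - 21} = \frac{1}{94 - 21} = \frac{1}{73}$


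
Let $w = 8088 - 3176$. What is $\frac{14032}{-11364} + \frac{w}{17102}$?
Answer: $- \frac{23019412}{24293391} \approx -0.94756$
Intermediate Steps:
$w = 4912$ ($w = 8088 - 3176 = 4912$)
$\frac{14032}{-11364} + \frac{w}{17102} = \frac{14032}{-11364} + \frac{4912}{17102} = 14032 \left(- \frac{1}{11364}\right) + 4912 \cdot \frac{1}{17102} = - \frac{3508}{2841} + \frac{2456}{8551} = - \frac{23019412}{24293391}$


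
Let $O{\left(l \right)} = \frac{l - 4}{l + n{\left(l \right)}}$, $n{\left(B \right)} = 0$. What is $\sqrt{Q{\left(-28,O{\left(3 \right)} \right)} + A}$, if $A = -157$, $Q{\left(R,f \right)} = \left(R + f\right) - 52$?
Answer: $\frac{2 i \sqrt{534}}{3} \approx 15.406 i$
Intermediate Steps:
$O{\left(l \right)} = \frac{-4 + l}{l}$ ($O{\left(l \right)} = \frac{l - 4}{l + 0} = \frac{-4 + l}{l}$)
$Q{\left(R,f \right)} = -52 + R + f$
$\sqrt{Q{\left(-28,O{\left(3 \right)} \right)} + A} = \sqrt{\left(-52 - 28 + \frac{-4 + 3}{3}\right) - 157} = \sqrt{\left(-52 - 28 + \frac{1}{3} \left(-1\right)\right) - 157} = \sqrt{\left(-52 - 28 - \frac{1}{3}\right) - 157} = \sqrt{- \frac{241}{3} - 157} = \sqrt{- \frac{712}{3}} = \frac{2 i \sqrt{534}}{3}$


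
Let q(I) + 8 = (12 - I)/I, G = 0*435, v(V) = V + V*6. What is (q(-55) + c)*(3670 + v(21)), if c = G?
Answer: -175929/5 ≈ -35186.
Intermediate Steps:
v(V) = 7*V (v(V) = V + 6*V = 7*V)
G = 0
c = 0
q(I) = -8 + (12 - I)/I
(q(-55) + c)*(3670 + v(21)) = ((-9 + 12/(-55)) + 0)*(3670 + 7*21) = ((-9 + 12*(-1/55)) + 0)*(3670 + 147) = ((-9 - 12/55) + 0)*3817 = (-507/55 + 0)*3817 = -507/55*3817 = -175929/5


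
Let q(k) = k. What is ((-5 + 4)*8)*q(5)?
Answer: -40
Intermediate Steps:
((-5 + 4)*8)*q(5) = ((-5 + 4)*8)*5 = -1*8*5 = -8*5 = -40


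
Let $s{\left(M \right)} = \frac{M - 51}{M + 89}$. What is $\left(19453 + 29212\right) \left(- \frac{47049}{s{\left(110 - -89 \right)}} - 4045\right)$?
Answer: $- \frac{172137497345}{37} \approx -4.6524 \cdot 10^{9}$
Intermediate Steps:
$s{\left(M \right)} = \frac{-51 + M}{89 + M}$
$\left(19453 + 29212\right) \left(- \frac{47049}{s{\left(110 - -89 \right)}} - 4045\right) = \left(19453 + 29212\right) \left(- \frac{47049}{\frac{1}{89 + \left(110 - -89\right)} \left(-51 + \left(110 - -89\right)\right)} - 4045\right) = 48665 \left(- \frac{47049}{\frac{1}{89 + \left(110 + 89\right)} \left(-51 + \left(110 + 89\right)\right)} - 4045\right) = 48665 \left(- \frac{47049}{\frac{1}{89 + 199} \left(-51 + 199\right)} - 4045\right) = 48665 \left(- \frac{47049}{\frac{1}{288} \cdot 148} - 4045\right) = 48665 \left(- \frac{47049}{\frac{37}{72}} - 4045\right) = 48665 \left(\left(-47049\right) \frac{72}{37} - 4045\right) = 48665 \left(- \frac{3387528}{37} - 4045\right) = 48665 \left(- \frac{3537193}{37}\right) = - \frac{172137497345}{37}$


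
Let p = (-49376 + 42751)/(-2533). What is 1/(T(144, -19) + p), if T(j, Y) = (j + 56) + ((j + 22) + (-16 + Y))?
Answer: 2533/845048 ≈ 0.0029975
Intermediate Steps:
p = 6625/2533 (p = -6625*(-1/2533) = 6625/2533 ≈ 2.6155)
T(j, Y) = 62 + Y + 2*j (T(j, Y) = (56 + j) + ((22 + j) + (-16 + Y)) = (56 + j) + (6 + Y + j) = 62 + Y + 2*j)
1/(T(144, -19) + p) = 1/((62 - 19 + 2*144) + 6625/2533) = 1/((62 - 19 + 288) + 6625/2533) = 1/(331 + 6625/2533) = 1/(845048/2533) = 2533/845048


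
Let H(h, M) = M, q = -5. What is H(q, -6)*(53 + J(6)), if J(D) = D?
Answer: -354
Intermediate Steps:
H(q, -6)*(53 + J(6)) = -6*(53 + 6) = -6*59 = -354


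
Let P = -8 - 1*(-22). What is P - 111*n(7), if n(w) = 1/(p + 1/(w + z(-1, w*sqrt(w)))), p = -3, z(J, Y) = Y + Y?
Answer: 152152/2987 + 777*sqrt(7)/5974 ≈ 51.282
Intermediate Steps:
z(J, Y) = 2*Y
P = 14 (P = -8 + 22 = 14)
n(w) = 1/(-3 + 1/(w + 2*w**(3/2))) (n(w) = 1/(-3 + 1/(w + 2*(w*sqrt(w)))) = 1/(-3 + 1/(w + 2*w**(3/2))))
P - 111*n(7) = 14 - 111*(-1*7 - 14*sqrt(7))/(-1 + 3*7 + 6*7**(3/2)) = 14 - 111*(-7 - 14*sqrt(7))/(-1 + 21 + 6*(7*sqrt(7))) = 14 - 111*(-7 - 14*sqrt(7))/(-1 + 21 + 42*sqrt(7)) = 14 - 111*(-7 - 14*sqrt(7))/(20 + 42*sqrt(7))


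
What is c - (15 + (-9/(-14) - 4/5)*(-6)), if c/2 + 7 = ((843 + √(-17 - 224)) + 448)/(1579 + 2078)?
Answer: -3742166/127995 + 2*I*√241/3657 ≈ -29.237 + 0.0084901*I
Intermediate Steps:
c = -48616/3657 + 2*I*√241/3657 (c = -14 + 2*(((843 + √(-17 - 224)) + 448)/(1579 + 2078)) = -14 + 2*(((843 + √(-241)) + 448)/3657) = -14 + 2*(((843 + I*√241) + 448)*(1/3657)) = -14 + 2*((1291 + I*√241)*(1/3657)) = -14 + 2*(1291/3657 + I*√241/3657) = -14 + (2582/3657 + 2*I*√241/3657) = -48616/3657 + 2*I*√241/3657 ≈ -13.294 + 0.0084901*I)
c - (15 + (-9/(-14) - 4/5)*(-6)) = (-48616/3657 + 2*I*√241/3657) - (15 + (-9/(-14) - 4/5)*(-6)) = (-48616/3657 + 2*I*√241/3657) - (15 + (-9*(-1/14) - 4*⅕)*(-6)) = (-48616/3657 + 2*I*√241/3657) - (15 + (9/14 - ⅘)*(-6)) = (-48616/3657 + 2*I*√241/3657) - (15 - 11/70*(-6)) = (-48616/3657 + 2*I*√241/3657) - (15 + 33/35) = (-48616/3657 + 2*I*√241/3657) - 1*558/35 = (-48616/3657 + 2*I*√241/3657) - 558/35 = -3742166/127995 + 2*I*√241/3657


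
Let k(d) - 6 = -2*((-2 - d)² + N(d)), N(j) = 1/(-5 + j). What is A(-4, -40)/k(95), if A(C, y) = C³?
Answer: 2880/846541 ≈ 0.0034021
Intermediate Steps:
k(d) = 6 - 2/(-5 + d) - 2*(-2 - d)² (k(d) = 6 - 2*((-2 - d)² + 1/(-5 + d)) = 6 - 2*(1/(-5 + d) + (-2 - d)²) = 6 + (-2/(-5 + d) - 2*(-2 - d)²) = 6 - 2/(-5 + d) - 2*(-2 - d)²)
A(-4, -40)/k(95) = (-4)³/((2*(-1 + (-5 + 95)*(3 - (2 + 95)²))/(-5 + 95))) = -64*45/(-1 + 90*(3 - 1*97²)) = -64*45/(-1 + 90*(3 - 1*9409)) = -64*45/(-1 + 90*(3 - 9409)) = -64*45/(-1 + 90*(-9406)) = -64*45/(-1 - 846540) = -64/(2*(1/90)*(-846541)) = -64/(-846541/45) = -64*(-45/846541) = 2880/846541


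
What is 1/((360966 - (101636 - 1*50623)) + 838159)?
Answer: 1/1148112 ≈ 8.7099e-7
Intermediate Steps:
1/((360966 - (101636 - 1*50623)) + 838159) = 1/((360966 - (101636 - 50623)) + 838159) = 1/((360966 - 1*51013) + 838159) = 1/((360966 - 51013) + 838159) = 1/(309953 + 838159) = 1/1148112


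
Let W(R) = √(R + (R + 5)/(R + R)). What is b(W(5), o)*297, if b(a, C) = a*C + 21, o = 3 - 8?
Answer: 6237 - 1485*√6 ≈ 2599.5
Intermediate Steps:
W(R) = √(R + (5 + R)/(2*R)) (W(R) = √(R + (5 + R)/((2*R))) = √(R + (5 + R)*(1/(2*R))) = √(R + (5 + R)/(2*R)))
o = -5
b(a, C) = 21 + C*a (b(a, C) = C*a + 21 = 21 + C*a)
b(W(5), o)*297 = (21 - 5*√(2 + 4*5 + 10/5)/2)*297 = (21 - 5*√(2 + 20 + 10*(⅕))/2)*297 = (21 - 5*√(2 + 20 + 2)/2)*297 = (21 - 5*√24/2)*297 = (21 - 5*2*√6/2)*297 = (21 - 5*√6)*297 = 6237 - 1485*√6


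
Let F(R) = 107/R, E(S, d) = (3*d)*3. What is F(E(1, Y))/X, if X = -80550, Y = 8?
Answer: -107/5799600 ≈ -1.8450e-5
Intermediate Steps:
E(S, d) = 9*d
F(E(1, Y))/X = (107/((9*8)))/(-80550) = (107/72)*(-1/80550) = -107/5799600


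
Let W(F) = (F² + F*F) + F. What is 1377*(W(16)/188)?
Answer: 181764/47 ≈ 3867.3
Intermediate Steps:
W(F) = F + 2*F² (W(F) = (F² + F²) + F = 2*F² + F = F + 2*F²)
1377*(W(16)/188) = 1377*((16*(1 + 2*16))/188) = 1377*((16*(1 + 32))*(1/188)) = 1377*((16*33)*(1/188)) = 1377*(528*(1/188)) = 1377*(132/47) = 181764/47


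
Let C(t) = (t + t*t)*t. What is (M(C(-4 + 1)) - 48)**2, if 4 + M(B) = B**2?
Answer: 73984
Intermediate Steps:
C(t) = t*(t + t**2) (C(t) = (t + t**2)*t = t*(t + t**2))
M(B) = -4 + B**2
(M(C(-4 + 1)) - 48)**2 = ((-4 + ((-4 + 1)**2*(1 + (-4 + 1)))**2) - 48)**2 = ((-4 + ((-3)**2*(1 - 3))**2) - 48)**2 = ((-4 + (9*(-2))**2) - 48)**2 = ((-4 + (-18)**2) - 48)**2 = ((-4 + 324) - 48)**2 = (320 - 48)**2 = 272**2 = 73984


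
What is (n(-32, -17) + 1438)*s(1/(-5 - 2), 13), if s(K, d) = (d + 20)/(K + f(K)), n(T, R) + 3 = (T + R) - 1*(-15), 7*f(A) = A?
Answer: -2265417/8 ≈ -2.8318e+5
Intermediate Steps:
f(A) = A/7
n(T, R) = 12 + R + T (n(T, R) = -3 + ((T + R) - 1*(-15)) = -3 + ((R + T) + 15) = -3 + (15 + R + T) = 12 + R + T)
s(K, d) = 7*(20 + d)/(8*K) (s(K, d) = (d + 20)/(K + K/7) = (20 + d)/((8*K/7)) = (20 + d)*(7/(8*K)) = 7*(20 + d)/(8*K))
(n(-32, -17) + 1438)*s(1/(-5 - 2), 13) = ((12 - 17 - 32) + 1438)*(7*(20 + 13)/(8*(1/(-5 - 2)))) = (-37 + 1438)*((7/8)*33/1/(-7)) = 1401*((7/8)*33/(-1/7)) = 1401*((7/8)*(-7)*33) = 1401*(-1617/8) = -2265417/8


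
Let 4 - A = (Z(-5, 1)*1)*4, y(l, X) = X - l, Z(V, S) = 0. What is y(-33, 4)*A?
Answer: 148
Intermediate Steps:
A = 4 (A = 4 - 0*1*4 = 4 - 0*4 = 4 - 1*0 = 4 + 0 = 4)
y(-33, 4)*A = (4 - 1*(-33))*4 = (4 + 33)*4 = 37*4 = 148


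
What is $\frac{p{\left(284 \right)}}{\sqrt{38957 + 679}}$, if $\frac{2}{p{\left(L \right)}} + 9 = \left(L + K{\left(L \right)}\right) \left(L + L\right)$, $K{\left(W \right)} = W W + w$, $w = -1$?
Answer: $\frac{\sqrt{1101}}{151849951929} \approx 2.1851 \cdot 10^{-10}$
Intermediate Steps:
$K{\left(W \right)} = -1 + W^{2}$ ($K{\left(W \right)} = W W - 1 = W^{2} - 1 = -1 + W^{2}$)
$p{\left(L \right)} = \frac{2}{-9 + 2 L \left(-1 + L + L^{2}\right)}$ ($p{\left(L \right)} = \frac{2}{-9 + \left(L + \left(-1 + L^{2}\right)\right) \left(L + L\right)} = \frac{2}{-9 + \left(-1 + L + L^{2}\right) 2 L} = \frac{2}{-9 + 2 L \left(-1 + L + L^{2}\right)}$)
$\frac{p{\left(284 \right)}}{\sqrt{38957 + 679}} = \frac{2 \frac{1}{-9 + 2 \cdot 284^{2} + 2 \cdot 284 \left(-1 + 284^{2}\right)}}{\sqrt{38957 + 679}} = \frac{2 \frac{1}{-9 + 2 \cdot 80656 + 2 \cdot 284 \left(-1 + 80656\right)}}{\sqrt{39636}} = \frac{2 \frac{1}{-9 + 161312 + 2 \cdot 284 \cdot 80655}}{6 \sqrt{1101}} = \frac{2}{-9 + 161312 + 45812040} \frac{\sqrt{1101}}{6606} = \frac{2}{45973343} \frac{\sqrt{1101}}{6606} = 2 \cdot \frac{1}{45973343} \frac{\sqrt{1101}}{6606} = \frac{2 \frac{\sqrt{1101}}{6606}}{45973343} = \frac{\sqrt{1101}}{151849951929}$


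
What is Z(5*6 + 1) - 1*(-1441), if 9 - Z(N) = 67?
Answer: 1383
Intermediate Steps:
Z(N) = -58 (Z(N) = 9 - 1*67 = 9 - 67 = -58)
Z(5*6 + 1) - 1*(-1441) = -58 - 1*(-1441) = -58 + 1441 = 1383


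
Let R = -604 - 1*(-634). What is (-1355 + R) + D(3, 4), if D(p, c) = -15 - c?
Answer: -1344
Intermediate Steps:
R = 30 (R = -604 + 634 = 30)
(-1355 + R) + D(3, 4) = (-1355 + 30) + (-15 - 1*4) = -1325 + (-15 - 4) = -1325 - 19 = -1344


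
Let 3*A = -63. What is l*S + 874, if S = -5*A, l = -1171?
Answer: -122081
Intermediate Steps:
A = -21 (A = (1/3)*(-63) = -21)
S = 105 (S = -5*(-21) = 105)
l*S + 874 = -1171*105 + 874 = -122955 + 874 = -122081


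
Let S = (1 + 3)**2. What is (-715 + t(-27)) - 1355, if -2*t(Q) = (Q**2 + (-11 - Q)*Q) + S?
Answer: -4453/2 ≈ -2226.5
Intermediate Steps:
S = 16 (S = 4**2 = 16)
t(Q) = -8 - Q**2/2 - Q*(-11 - Q)/2 (t(Q) = -((Q**2 + (-11 - Q)*Q) + 16)/2 = -((Q**2 + Q*(-11 - Q)) + 16)/2 = -(16 + Q**2 + Q*(-11 - Q))/2 = -8 - Q**2/2 - Q*(-11 - Q)/2)
(-715 + t(-27)) - 1355 = (-715 + (-8 + (11/2)*(-27))) - 1355 = (-715 + (-8 - 297/2)) - 1355 = (-715 - 313/2) - 1355 = -1743/2 - 1355 = -4453/2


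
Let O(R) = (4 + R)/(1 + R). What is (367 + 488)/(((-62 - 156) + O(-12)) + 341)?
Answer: 9405/1361 ≈ 6.9104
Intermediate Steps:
O(R) = (4 + R)/(1 + R)
(367 + 488)/(((-62 - 156) + O(-12)) + 341) = (367 + 488)/(((-62 - 156) + (4 - 12)/(1 - 12)) + 341) = 855/((-218 - 8/(-11)) + 341) = 855/((-218 - 1/11*(-8)) + 341) = 855/((-218 + 8/11) + 341) = 855/(-2390/11 + 341) = 855/(1361/11) = 855*(11/1361) = 9405/1361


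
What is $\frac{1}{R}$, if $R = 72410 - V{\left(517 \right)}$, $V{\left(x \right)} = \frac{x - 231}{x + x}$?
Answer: $\frac{47}{3403257} \approx 1.381 \cdot 10^{-5}$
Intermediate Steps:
$V{\left(x \right)} = \frac{-231 + x}{2 x}$
$R = \frac{3403257}{47}$ ($R = 72410 - \frac{-231 + 517}{2 \cdot 517} = 72410 - \frac{1}{2} \cdot \frac{1}{517} \cdot 286 = 72410 - \frac{13}{47} = \frac{3403257}{47} \approx 72410.0$)
$\frac{1}{R} = \frac{1}{\frac{3403257}{47}} = \frac{47}{3403257}$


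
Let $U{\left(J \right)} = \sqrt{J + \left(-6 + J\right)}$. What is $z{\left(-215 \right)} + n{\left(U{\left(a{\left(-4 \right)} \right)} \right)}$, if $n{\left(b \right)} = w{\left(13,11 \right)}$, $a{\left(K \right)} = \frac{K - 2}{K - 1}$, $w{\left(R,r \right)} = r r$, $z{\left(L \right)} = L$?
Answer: $-94$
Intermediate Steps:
$w{\left(R,r \right)} = r^{2}$
$a{\left(K \right)} = \frac{-2 + K}{-1 + K}$
$U{\left(J \right)} = \sqrt{-6 + 2 J}$
$n{\left(b \right)} = 121$ ($n{\left(b \right)} = 11^{2} = 121$)
$z{\left(-215 \right)} + n{\left(U{\left(a{\left(-4 \right)} \right)} \right)} = -215 + 121 = -94$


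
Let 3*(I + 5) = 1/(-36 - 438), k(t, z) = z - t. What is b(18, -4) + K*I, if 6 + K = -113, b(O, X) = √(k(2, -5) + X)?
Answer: 846209/1422 + I*√11 ≈ 595.08 + 3.3166*I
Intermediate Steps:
b(O, X) = √(-7 + X) (b(O, X) = √((-5 - 1*2) + X) = √((-5 - 2) + X) = √(-7 + X))
K = -119 (K = -6 - 113 = -119)
I = -7111/1422 (I = -5 + 1/(3*(-36 - 438)) = -5 + (⅓)/(-474) = -5 + (⅓)*(-1/474) = -5 - 1/1422 = -7111/1422 ≈ -5.0007)
b(18, -4) + K*I = √(-7 - 4) - 119*(-7111/1422) = √(-11) + 846209/1422 = I*√11 + 846209/1422 = 846209/1422 + I*√11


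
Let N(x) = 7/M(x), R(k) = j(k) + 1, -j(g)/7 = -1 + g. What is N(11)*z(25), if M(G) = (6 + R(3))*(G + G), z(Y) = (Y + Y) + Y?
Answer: -75/22 ≈ -3.4091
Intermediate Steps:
j(g) = 7 - 7*g (j(g) = -7*(-1 + g) = 7 - 7*g)
z(Y) = 3*Y (z(Y) = 2*Y + Y = 3*Y)
R(k) = 8 - 7*k (R(k) = (7 - 7*k) + 1 = 8 - 7*k)
M(G) = -14*G (M(G) = (6 + (8 - 7*3))*(G + G) = (6 + (8 - 21))*(2*G) = (6 - 13)*(2*G) = -14*G)
N(x) = -1/(2*x) (N(x) = 7/((-14*x)) = 7*(-1/(14*x)) = -1/(2*x))
N(11)*z(25) = (-½/11)*(3*25) = -½*1/11*75 = -1/22*75 = -75/22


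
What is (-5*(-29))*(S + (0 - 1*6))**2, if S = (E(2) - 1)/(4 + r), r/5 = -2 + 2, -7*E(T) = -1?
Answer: 1097505/196 ≈ 5599.5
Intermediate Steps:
E(T) = 1/7 (E(T) = -1/7*(-1) = 1/7)
r = 0 (r = 5*(-2 + 2) = 5*0 = 0)
S = -3/14 (S = (1/7 - 1)/(4 + 0) = -6/7/4 = -6/7*1/4 = -3/14 ≈ -0.21429)
(-5*(-29))*(S + (0 - 1*6))**2 = (-5*(-29))*(-3/14 + (0 - 1*6))**2 = 145*(-3/14 + (0 - 6))**2 = 145*(-3/14 - 6)**2 = 145*(-87/14)**2 = 145*(7569/196) = 1097505/196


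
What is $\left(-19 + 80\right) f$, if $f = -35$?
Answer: $-2135$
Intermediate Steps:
$\left(-19 + 80\right) f = \left(-19 + 80\right) \left(-35\right) = 61 \left(-35\right) = -2135$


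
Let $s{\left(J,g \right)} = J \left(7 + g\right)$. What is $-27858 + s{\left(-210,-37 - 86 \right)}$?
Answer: $-3498$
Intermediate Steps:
$-27858 + s{\left(-210,-37 - 86 \right)} = -27858 - 210 \left(7 - 123\right) = -27858 - -24360 = -27858 + 24360 = -3498$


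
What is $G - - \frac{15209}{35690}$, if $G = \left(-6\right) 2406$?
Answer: $- \frac{515205631}{35690} \approx -14436.0$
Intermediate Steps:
$G = -14436$
$G - - \frac{15209}{35690} = -14436 - - \frac{15209}{35690} = -14436 + \frac{15209}{35690} = - \frac{515205631}{35690}$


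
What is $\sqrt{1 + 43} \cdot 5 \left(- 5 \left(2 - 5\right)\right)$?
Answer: $150 \sqrt{11} \approx 497.49$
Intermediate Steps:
$\sqrt{1 + 43} \cdot 5 \left(- 5 \left(2 - 5\right)\right) = \sqrt{44} \cdot 5 \left(\left(-5\right) \left(-3\right)\right) = 2 \sqrt{11} \cdot 5 \cdot 15 = 10 \sqrt{11} \cdot 15 = 150 \sqrt{11}$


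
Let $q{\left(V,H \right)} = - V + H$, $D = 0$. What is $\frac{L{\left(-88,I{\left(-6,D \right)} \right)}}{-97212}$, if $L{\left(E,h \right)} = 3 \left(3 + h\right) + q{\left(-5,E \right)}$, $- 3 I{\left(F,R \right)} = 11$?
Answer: $\frac{85}{97212} \approx 0.00087438$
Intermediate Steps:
$I{\left(F,R \right)} = - \frac{11}{3}$ ($I{\left(F,R \right)} = \left(- \frac{1}{3}\right) 11 = - \frac{11}{3}$)
$q{\left(V,H \right)} = H - V$
$L{\left(E,h \right)} = 14 + E + 3 h$ ($L{\left(E,h \right)} = 3 \left(3 + h\right) + \left(E - -5\right) = \left(9 + 3 h\right) + \left(E + 5\right) = \left(9 + 3 h\right) + \left(5 + E\right) = 14 + E + 3 h$)
$\frac{L{\left(-88,I{\left(-6,D \right)} \right)}}{-97212} = \frac{14 - 88 + 3 \left(- \frac{11}{3}\right)}{-97212} = \left(14 - 88 - 11\right) \left(- \frac{1}{97212}\right) = \left(-85\right) \left(- \frac{1}{97212}\right) = \frac{85}{97212}$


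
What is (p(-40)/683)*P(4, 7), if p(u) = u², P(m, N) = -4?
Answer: -6400/683 ≈ -9.3704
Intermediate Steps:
(p(-40)/683)*P(4, 7) = ((-40)²/683)*(-4) = (1600*(1/683))*(-4) = (1600/683)*(-4) = -6400/683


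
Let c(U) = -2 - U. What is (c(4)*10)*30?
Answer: -1800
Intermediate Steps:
(c(4)*10)*30 = ((-2 - 1*4)*10)*30 = ((-2 - 4)*10)*30 = -6*10*30 = -60*30 = -1800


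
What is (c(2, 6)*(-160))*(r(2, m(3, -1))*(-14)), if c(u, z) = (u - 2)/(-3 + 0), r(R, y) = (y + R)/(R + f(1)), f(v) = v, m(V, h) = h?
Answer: 0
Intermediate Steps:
r(R, y) = (R + y)/(1 + R) (r(R, y) = (y + R)/(R + 1) = (R + y)/(1 + R))
c(u, z) = ⅔ - u/3 (c(u, z) = (-2 + u)/(-3) = (-2 + u)*(-⅓) = ⅔ - u/3)
(c(2, 6)*(-160))*(r(2, m(3, -1))*(-14)) = ((⅔ - ⅓*2)*(-160))*(((2 - 1)/(1 + 2))*(-14)) = ((⅔ - ⅔)*(-160))*((1/3)*(-14)) = (0*(-160))*(((⅓)*1)*(-14)) = 0*((⅓)*(-14)) = 0*(-14/3) = 0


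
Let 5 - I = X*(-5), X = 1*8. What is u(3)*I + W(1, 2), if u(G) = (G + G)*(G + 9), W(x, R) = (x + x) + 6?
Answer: 3248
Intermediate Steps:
X = 8
W(x, R) = 6 + 2*x (W(x, R) = 2*x + 6 = 6 + 2*x)
u(G) = 2*G*(9 + G) (u(G) = (2*G)*(9 + G) = 2*G*(9 + G))
I = 45 (I = 5 - 8*(-5) = 5 - 1*(-40) = 5 + 40 = 45)
u(3)*I + W(1, 2) = (2*3*(9 + 3))*45 + (6 + 2*1) = (2*3*12)*45 + (6 + 2) = 72*45 + 8 = 3240 + 8 = 3248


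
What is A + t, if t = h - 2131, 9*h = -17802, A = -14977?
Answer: -19086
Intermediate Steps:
h = -1978 (h = (⅑)*(-17802) = -1978)
t = -4109 (t = -1978 - 2131 = -4109)
A + t = -14977 - 4109 = -19086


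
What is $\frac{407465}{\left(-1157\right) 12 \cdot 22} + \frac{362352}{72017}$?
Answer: $\frac{7394116981}{1999768056} \approx 3.6975$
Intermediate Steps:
$\frac{407465}{\left(-1157\right) 12 \cdot 22} + \frac{362352}{72017} = \frac{407465}{\left(-1157\right) 264} + 362352 \cdot \frac{1}{72017} = \frac{407465}{-305448} + \frac{362352}{72017} = 407465 \left(- \frac{1}{305448}\right) + \frac{362352}{72017} = - \frac{407465}{305448} + \frac{362352}{72017} = \frac{7394116981}{1999768056}$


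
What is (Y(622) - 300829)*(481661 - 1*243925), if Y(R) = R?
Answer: -71370011352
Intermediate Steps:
(Y(622) - 300829)*(481661 - 1*243925) = (622 - 300829)*(481661 - 1*243925) = -300207*(481661 - 243925) = -300207*237736 = -71370011352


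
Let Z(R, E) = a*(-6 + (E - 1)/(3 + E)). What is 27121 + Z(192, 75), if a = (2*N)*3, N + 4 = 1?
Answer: 353755/13 ≈ 27212.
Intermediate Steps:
N = -3 (N = -4 + 1 = -3)
a = -18 (a = (2*(-3))*3 = -6*3 = -18)
Z(R, E) = 108 - 18*(-1 + E)/(3 + E) (Z(R, E) = -18*(-6 + (E - 1)/(3 + E)) = -18*(-6 + (-1 + E)/(3 + E)) = 108 - 18*(-1 + E)/(3 + E))
27121 + Z(192, 75) = 27121 + 18*(19 + 5*75)/(3 + 75) = 27121 + 18*(19 + 375)/78 = 27121 + 18*(1/78)*394 = 27121 + 1182/13 = 353755/13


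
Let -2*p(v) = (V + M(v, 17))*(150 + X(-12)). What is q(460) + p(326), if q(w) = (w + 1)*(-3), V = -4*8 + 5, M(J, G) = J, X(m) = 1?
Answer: -47915/2 ≈ -23958.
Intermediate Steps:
V = -27 (V = -32 + 5 = -27)
p(v) = 4077/2 - 151*v/2 (p(v) = -(-27 + v)*(150 + 1)/2 = -(-27 + v)*151/2 = -(-4077 + 151*v)/2 = 4077/2 - 151*v/2)
q(w) = -3 - 3*w (q(w) = (1 + w)*(-3) = -3 - 3*w)
q(460) + p(326) = (-3 - 3*460) + (4077/2 - 151/2*326) = (-3 - 1380) + (4077/2 - 24613) = -1383 - 45149/2 = -47915/2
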